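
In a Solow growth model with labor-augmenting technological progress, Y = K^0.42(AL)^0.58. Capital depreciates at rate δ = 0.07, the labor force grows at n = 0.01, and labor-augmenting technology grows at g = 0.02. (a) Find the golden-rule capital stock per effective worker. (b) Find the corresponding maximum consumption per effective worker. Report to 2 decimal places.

(a) k_gold ≈ 11.87; (b) c_gold ≈ 1.64

Break-even investment rate: n + g + δ = 0.01 + 0.02 + 0.07 = 0.1.
Golden rule sets MPK = n+g+δ: 0.42·k^(0.42−1) = 0.1, so k_gold = (0.42/0.1)^(1/0.58) ≈ 11.8732.
y_gold = 11.8732^0.42 ≈ 2.8270; c_gold = y_gold − 0.1·k_gold ≈ 1.6396.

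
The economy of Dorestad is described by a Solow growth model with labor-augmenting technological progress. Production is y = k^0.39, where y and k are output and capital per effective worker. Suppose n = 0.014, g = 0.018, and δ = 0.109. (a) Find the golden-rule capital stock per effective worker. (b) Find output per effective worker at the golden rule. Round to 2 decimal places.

(a) k_gold ≈ 5.30; (b) y_gold ≈ 1.92

The effective depreciation rate is n + g + δ = 0.014 + 0.018 + 0.109 = 0.141.
At the golden rule the marginal product of capital equals n+g+δ: 0.39·k^(0.39−1) = 0.141. Solving, k_gold = (0.39/0.141)^(1/0.61) ≈ 5.3007.
y_gold = 5.3007^0.39 ≈ 1.9164.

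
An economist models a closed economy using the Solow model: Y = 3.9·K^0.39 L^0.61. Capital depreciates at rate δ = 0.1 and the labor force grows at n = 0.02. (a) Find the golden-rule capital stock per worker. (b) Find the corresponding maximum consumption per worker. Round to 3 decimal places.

(a) k_gold ≈ 64.285; (b) c_gold ≈ 12.066

n + δ = 0.02 + 0.1 = 0.12.
Golden rule sets MPK = n+δ: 0.39·3.9·k^(0.39−1) = 0.12, so k_gold = (0.39·3.9/0.12)^(1/0.61) ≈ 64.2853.
y_gold = 3.9·64.2853^0.39 ≈ 19.7801; c_gold = y_gold − 0.12·k_gold ≈ 12.0658.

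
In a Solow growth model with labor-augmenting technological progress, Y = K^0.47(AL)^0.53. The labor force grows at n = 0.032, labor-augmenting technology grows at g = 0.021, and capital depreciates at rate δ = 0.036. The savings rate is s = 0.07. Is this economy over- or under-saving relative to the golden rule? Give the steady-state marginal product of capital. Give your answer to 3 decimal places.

under-saving; MPK ≈ 0.598

The effective depreciation rate is n + g + δ = 0.032 + 0.021 + 0.036 = 0.089.
Steady-state k*: s·k^0.47 = 0.089·k gives k* = (0.07/0.089)^(1/0.53) ≈ 0.6357.
MPK = 0.47·0.6357^(-0.53) ≈ 0.5976.
MPK > n+g+δ = 0.089, so the economy is dynamically efficient (under-saving).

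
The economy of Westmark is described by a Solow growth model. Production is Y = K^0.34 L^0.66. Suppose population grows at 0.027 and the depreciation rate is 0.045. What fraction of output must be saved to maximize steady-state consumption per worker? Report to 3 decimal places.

Break-even investment rate: n + δ = 0.027 + 0.045 = 0.072.
At the golden rule MPK = n+δ, and in any Cobb-Douglas steady state s = (n+δ)·k/y = MPK·k/y = capital's share 0.34.

s_gold = 0.340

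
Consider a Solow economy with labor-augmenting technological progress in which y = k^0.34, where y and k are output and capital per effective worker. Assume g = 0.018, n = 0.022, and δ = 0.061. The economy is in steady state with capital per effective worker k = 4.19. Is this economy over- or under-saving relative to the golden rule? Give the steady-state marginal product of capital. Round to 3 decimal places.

n + g + δ = 0.022 + 0.018 + 0.061 = 0.101.
MPK = 0.34·k^(0.34−1) = 0.34·4.19^(-0.66) ≈ 0.1321.
MPK > 0.101, so the economy is dynamically efficient (under-saving).

under-saving; MPK ≈ 0.132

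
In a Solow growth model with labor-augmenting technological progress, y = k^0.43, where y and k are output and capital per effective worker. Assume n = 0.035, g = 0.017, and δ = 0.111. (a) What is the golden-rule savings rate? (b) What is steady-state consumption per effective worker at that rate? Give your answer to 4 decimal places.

(a) s_gold = 0.4300; (b) c_gold ≈ 1.1849

The effective depreciation rate is n + g + δ = 0.035 + 0.017 + 0.111 = 0.163.
For Cobb-Douglas, s_gold equals capital's share: s_gold = 0.43.
Maximizing c = f(k) − (n+g+δ)·k gives f'(k) = n+g+δ, i.e. 0.43·k^(0.43−1) = 0.163, so k_gold = (0.43/0.163)^(1/0.57) ≈ 5.4839.
y_gold = 5.4839^0.43 ≈ 2.0788; c_gold = (1−0.43)·y_gold ≈ 1.1849.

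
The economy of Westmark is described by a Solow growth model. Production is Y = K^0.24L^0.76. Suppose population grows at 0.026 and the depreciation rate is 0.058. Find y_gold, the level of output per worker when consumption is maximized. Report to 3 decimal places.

n + δ = 0.026 + 0.058 = 0.084.
Maximizing c = f(k) − (n+δ)·k gives f'(k) = n+δ, i.e. 0.24·k^(0.24−1) = 0.084, so k_gold = (0.24/0.084)^(1/0.76) ≈ 3.9803.
Output: y_gold = k_gold^0.24 = 3.9803^0.24 ≈ 1.3931.

y_gold ≈ 1.393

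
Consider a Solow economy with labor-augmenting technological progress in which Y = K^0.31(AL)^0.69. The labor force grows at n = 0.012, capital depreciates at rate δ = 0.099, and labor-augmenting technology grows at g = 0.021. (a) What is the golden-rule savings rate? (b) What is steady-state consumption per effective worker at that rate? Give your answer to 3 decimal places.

(a) s_gold = 0.310; (b) c_gold ≈ 1.013

Break-even investment rate: n + g + δ = 0.012 + 0.021 + 0.099 = 0.132.
For Cobb-Douglas, s_gold equals capital's share: s_gold = 0.31.
Golden rule sets MPK = n+g+δ: 0.31·k^(0.31−1) = 0.132, so k_gold = (0.31/0.132)^(1/0.69) ≈ 3.4465.
y_gold = 3.4465^0.31 ≈ 1.4675; c_gold = (1−0.31)·y_gold ≈ 1.0126.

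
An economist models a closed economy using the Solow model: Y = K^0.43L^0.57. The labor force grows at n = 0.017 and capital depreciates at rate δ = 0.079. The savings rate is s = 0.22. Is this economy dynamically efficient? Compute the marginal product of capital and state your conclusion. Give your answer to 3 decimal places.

dynamically efficient; MPK ≈ 0.188

Break-even investment rate: n + δ = 0.017 + 0.079 = 0.096.
Steady-state k*: s·k^0.43 = 0.096·k gives k* = (0.22/0.096)^(1/0.57) ≈ 4.2840.
MPK = 0.43·4.2840^(-0.57) ≈ 0.1876.
MPK > n+δ = 0.096, so the economy is dynamically efficient (under-saving).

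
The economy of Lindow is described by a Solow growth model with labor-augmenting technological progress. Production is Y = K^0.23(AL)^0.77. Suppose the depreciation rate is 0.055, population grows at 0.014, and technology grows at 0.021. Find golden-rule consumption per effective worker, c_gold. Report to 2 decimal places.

c_gold ≈ 1.02

The effective depreciation rate is n + g + δ = 0.014 + 0.021 + 0.055 = 0.09.
Maximizing c = f(k) − (n+g+δ)·k gives f'(k) = n+g+δ, i.e. 0.23·k^(0.23−1) = 0.09, so k_gold = (0.23/0.09)^(1/0.77) ≈ 3.3822.
y_gold = 3.3822^0.23 ≈ 1.3235.
c_gold = y_gold − (n+g+δ)·k_gold = 1.3235 − 0.09·3.3822 ≈ 1.0191.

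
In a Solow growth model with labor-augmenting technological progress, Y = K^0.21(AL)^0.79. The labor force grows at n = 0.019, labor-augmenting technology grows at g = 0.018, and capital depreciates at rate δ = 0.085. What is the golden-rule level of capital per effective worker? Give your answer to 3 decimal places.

k_gold ≈ 1.989

The effective depreciation rate is n + g + δ = 0.019 + 0.018 + 0.085 = 0.122.
Golden rule sets MPK = n+g+δ: 0.21·k^(0.21−1) = 0.122, so k_gold = (0.21/0.122)^(1/0.79) ≈ 1.9886.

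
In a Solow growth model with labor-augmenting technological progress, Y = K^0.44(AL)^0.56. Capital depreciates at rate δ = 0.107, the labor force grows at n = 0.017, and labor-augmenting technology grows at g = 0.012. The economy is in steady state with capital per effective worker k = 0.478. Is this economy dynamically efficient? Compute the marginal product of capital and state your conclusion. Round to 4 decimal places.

dynamically efficient; MPK ≈ 0.6652

Capital per effective worker breaks even when investment replaces (n + g + δ)·k; here n + g + δ = 0.136.
MPK = 0.44·k^(0.44−1) = 0.44·0.478^(-0.56) ≈ 0.6652.
MPK > 0.136, so the economy is dynamically efficient (under-saving).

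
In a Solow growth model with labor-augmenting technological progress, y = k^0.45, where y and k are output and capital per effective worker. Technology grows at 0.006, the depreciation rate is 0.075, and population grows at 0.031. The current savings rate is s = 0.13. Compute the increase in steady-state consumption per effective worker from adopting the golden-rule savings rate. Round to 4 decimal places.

Δc ≈ 0.7333

Capital per effective worker breaks even when investment replaces (n + g + δ)·k; here n + g + δ = 0.112.
Current steady state (s = 0.13): k* = (0.13/0.112)^(1/0.55) ≈ 1.3112, y* = 1.3112^0.45 ≈ 1.1297, c* = (1−0.13)·1.1297 ≈ 0.9828.
Golden rule sets MPK = n+g+δ: 0.45·k^(0.45−1) = 0.112, so k_gold = (0.45/0.112)^(1/0.55) ≈ 12.5364.
y_gold = 12.5364^0.45 ≈ 3.1202, c_gold = y_gold − 0.112·k_gold ≈ 1.7161.
Gain: Δc = 1.7161 − 0.9828 ≈ 0.7333.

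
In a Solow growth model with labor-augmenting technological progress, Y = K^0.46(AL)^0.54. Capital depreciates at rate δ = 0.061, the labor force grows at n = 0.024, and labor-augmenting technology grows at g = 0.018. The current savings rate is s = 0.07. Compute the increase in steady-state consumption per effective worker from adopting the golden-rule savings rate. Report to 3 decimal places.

Δc ≈ 1.263

Break-even investment rate: n + g + δ = 0.024 + 0.018 + 0.061 = 0.103.
Current steady state (s = 0.07): k* = (0.07/0.103)^(1/0.54) ≈ 0.4891, y* = 0.4891^0.46 ≈ 0.7196, c* = (1−0.07)·0.7196 ≈ 0.6693.
At the golden rule the marginal product of capital equals n+g+δ: 0.46·k^(0.46−1) = 0.103. Solving, k_gold = (0.46/0.103)^(1/0.54) ≈ 15.9793.
y_gold = 15.9793^0.46 ≈ 3.5780, c_gold = y_gold − 0.103·k_gold ≈ 1.9321.
Gain: Δc = 1.9321 − 0.6693 ≈ 1.2628.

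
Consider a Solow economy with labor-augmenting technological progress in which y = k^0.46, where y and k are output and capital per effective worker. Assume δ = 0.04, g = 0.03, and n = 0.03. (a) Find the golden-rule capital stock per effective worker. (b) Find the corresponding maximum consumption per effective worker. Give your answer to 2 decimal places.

(a) k_gold ≈ 16.88; (b) c_gold ≈ 1.98

Capital per effective worker breaks even when investment replaces (n + g + δ)·k; here n + g + δ = 0.1.
At the golden rule the marginal product of capital equals n+g+δ: 0.46·k^(0.46−1) = 0.1. Solving, k_gold = (0.46/0.1)^(1/0.54) ≈ 16.8783.
y_gold = 16.8783^0.46 ≈ 3.6692; c_gold = y_gold − 0.1·k_gold ≈ 1.9814.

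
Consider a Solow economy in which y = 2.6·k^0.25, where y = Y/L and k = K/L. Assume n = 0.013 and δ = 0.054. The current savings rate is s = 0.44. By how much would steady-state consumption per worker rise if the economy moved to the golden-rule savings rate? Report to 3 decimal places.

The effective depreciation rate is n + δ = 0.013 + 0.054 = 0.067.
Current steady state (s = 0.44): k* = (0.44·2.6/0.067)^(1/0.75) ≈ 43.9678, y* = 2.6·43.9678^0.25 ≈ 6.6951, c* = (1−0.44)·6.6951 ≈ 3.7493.
Golden rule sets MPK = n+δ: 0.25·2.6·k^(0.25−1) = 0.067, so k_gold = (0.25·2.6/0.067)^(1/0.75) ≈ 20.6912.
y_gold = 2.6·20.6912^0.25 ≈ 5.5452, c_gold = y_gold − 0.067·k_gold ≈ 4.1589.
Gain: Δc = 4.1589 − 3.7493 ≈ 0.4097.

Δc ≈ 0.410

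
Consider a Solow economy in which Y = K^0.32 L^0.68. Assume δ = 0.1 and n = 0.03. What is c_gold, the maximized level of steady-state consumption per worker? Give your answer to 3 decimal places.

c_gold ≈ 1.039

The effective depreciation rate is n + δ = 0.03 + 0.1 = 0.13.
At the golden rule the marginal product of capital equals n+δ: 0.32·k^(0.32−1) = 0.13. Solving, k_gold = (0.32/0.13)^(1/0.68) ≈ 3.7610.
y_gold = 3.7610^0.32 ≈ 1.5279.
c_gold = y_gold − (n+δ)·k_gold = 1.5279 − 0.13·3.7610 ≈ 1.0390.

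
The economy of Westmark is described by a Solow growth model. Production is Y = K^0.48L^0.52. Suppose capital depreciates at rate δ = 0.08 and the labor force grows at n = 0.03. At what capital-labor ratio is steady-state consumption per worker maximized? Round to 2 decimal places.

Break-even investment rate: n + δ = 0.03 + 0.08 = 0.11.
Setting f'(k) = n+δ gives 0.48·k^(0.48−1) = 0.11, hence k_gold = (0.48/0.11)^(1/0.52) ≈ 17.0011.

k_gold ≈ 17.00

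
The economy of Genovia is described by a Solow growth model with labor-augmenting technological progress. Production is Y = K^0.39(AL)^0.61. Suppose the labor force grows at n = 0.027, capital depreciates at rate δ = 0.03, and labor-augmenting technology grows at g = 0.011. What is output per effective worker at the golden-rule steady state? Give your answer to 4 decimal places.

The effective depreciation rate is n + g + δ = 0.027 + 0.011 + 0.03 = 0.068.
Setting f'(k) = n+g+δ gives 0.39·k^(0.39−1) = 0.068, hence k_gold = (0.39/0.068)^(1/0.61) ≈ 17.5200.
Output: y_gold = k_gold^0.39 = 17.5200^0.39 ≈ 3.0548.

y_gold ≈ 3.0548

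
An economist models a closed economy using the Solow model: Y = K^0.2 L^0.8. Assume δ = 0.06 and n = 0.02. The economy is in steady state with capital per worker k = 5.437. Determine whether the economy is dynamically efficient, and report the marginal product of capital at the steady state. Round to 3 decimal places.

dynamically inefficient; MPK ≈ 0.052

Capital per worker breaks even when investment replaces (n + δ)·k; here n + δ = 0.08.
MPK = 0.2·k^(0.2−1) = 0.2·5.437^(-0.8) ≈ 0.0516.
MPK < 0.08, so the economy is dynamically inefficient (over-saving).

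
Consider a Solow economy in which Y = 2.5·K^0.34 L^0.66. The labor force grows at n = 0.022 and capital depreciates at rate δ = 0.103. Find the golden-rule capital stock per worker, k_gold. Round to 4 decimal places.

Capital per worker breaks even when investment replaces (n + δ)·k; here n + δ = 0.125.
At the golden rule the marginal product of capital equals n+δ: 0.34·2.5·k^(0.34−1) = 0.125. Solving, k_gold = (0.34·2.5/0.125)^(1/0.66) ≈ 18.2548.

k_gold ≈ 18.2548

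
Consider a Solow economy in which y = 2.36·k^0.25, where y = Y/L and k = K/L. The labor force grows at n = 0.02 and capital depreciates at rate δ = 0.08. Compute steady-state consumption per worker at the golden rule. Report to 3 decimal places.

c_gold ≈ 3.198

Capital per worker breaks even when investment replaces (n + δ)·k; here n + δ = 0.1.
At the golden rule the marginal product of capital equals n+δ: 0.25·2.36·k^(0.25−1) = 0.1. Solving, k_gold = (0.25·2.36/0.1)^(1/0.75) ≈ 10.6611.
y_gold = 2.36·10.6611^0.25 ≈ 4.2644.
c_gold = y_gold − (n+δ)·k_gold = 4.2644 − 0.1·10.6611 ≈ 3.1983.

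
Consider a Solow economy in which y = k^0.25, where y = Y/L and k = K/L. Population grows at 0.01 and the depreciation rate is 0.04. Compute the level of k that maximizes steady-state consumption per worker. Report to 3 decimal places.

Capital per worker breaks even when investment replaces (n + δ)·k; here n + δ = 0.05.
Maximizing c = f(k) − (n+δ)·k gives f'(k) = n+δ, i.e. 0.25·k^(0.25−1) = 0.05, so k_gold = (0.25/0.05)^(1/0.75) ≈ 8.5499.

k_gold ≈ 8.550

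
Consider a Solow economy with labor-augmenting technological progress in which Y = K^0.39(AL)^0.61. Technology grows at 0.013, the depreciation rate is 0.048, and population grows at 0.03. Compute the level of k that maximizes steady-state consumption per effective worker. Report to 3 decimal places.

k_gold ≈ 10.867

n + g + δ = 0.03 + 0.013 + 0.048 = 0.091.
At the golden rule the marginal product of capital equals n+g+δ: 0.39·k^(0.39−1) = 0.091. Solving, k_gold = (0.39/0.091)^(1/0.61) ≈ 10.8668.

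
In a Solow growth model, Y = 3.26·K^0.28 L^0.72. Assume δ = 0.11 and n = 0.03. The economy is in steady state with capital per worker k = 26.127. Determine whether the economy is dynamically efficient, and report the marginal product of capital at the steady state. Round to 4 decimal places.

dynamically inefficient; MPK ≈ 0.0871

n + δ = 0.03 + 0.11 = 0.14.
MPK = 0.28·3.26·k^(0.28−1) = 0.28·3.26·26.127^(-0.72) ≈ 0.0871.
MPK < 0.14, so the economy is dynamically inefficient (over-saving).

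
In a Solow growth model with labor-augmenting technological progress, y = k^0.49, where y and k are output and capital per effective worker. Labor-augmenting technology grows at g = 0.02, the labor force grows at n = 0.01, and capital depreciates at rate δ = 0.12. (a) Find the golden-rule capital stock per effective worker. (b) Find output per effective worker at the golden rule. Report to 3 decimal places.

The effective depreciation rate is n + g + δ = 0.01 + 0.02 + 0.12 = 0.15.
Maximizing c = f(k) − (n+g+δ)·k gives f'(k) = n+g+δ, i.e. 0.49·k^(0.49−1) = 0.15, so k_gold = (0.49/0.15)^(1/0.51) ≈ 10.1871.
y_gold = 10.1871^0.49 ≈ 3.1185.

(a) k_gold ≈ 10.187; (b) y_gold ≈ 3.118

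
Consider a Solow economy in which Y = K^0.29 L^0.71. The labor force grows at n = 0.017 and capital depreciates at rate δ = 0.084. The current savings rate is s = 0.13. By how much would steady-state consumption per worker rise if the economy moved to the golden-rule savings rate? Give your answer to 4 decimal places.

Δc ≈ 0.1279

n + δ = 0.017 + 0.084 = 0.101.
Current steady state (s = 0.13): k* = (0.13/0.101)^(1/0.71) ≈ 1.4269, y* = 1.4269^0.29 ≈ 1.1086, c* = (1−0.13)·1.1086 ≈ 0.9645.
Golden rule sets MPK = n+δ: 0.29·k^(0.29−1) = 0.101, so k_gold = (0.29/0.101)^(1/0.71) ≈ 4.4175.
y_gold = 4.4175^0.29 ≈ 1.5385, c_gold = y_gold − 0.101·k_gold ≈ 1.0923.
Gain: Δc = 1.0923 − 0.9645 ≈ 0.1279.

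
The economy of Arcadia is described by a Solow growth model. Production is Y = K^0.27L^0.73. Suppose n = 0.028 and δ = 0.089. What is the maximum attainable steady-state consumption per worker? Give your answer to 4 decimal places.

c_gold ≈ 0.9946

Break-even investment rate: n + δ = 0.028 + 0.089 = 0.117.
Maximizing c = f(k) − (n+δ)·k gives f'(k) = n+δ, i.e. 0.27·k^(0.27−1) = 0.117, so k_gold = (0.27/0.117)^(1/0.73) ≈ 3.1442.
y_gold = 3.1442^0.27 ≈ 1.3625.
c_gold = y_gold − (n+δ)·k_gold = 1.3625 − 0.117·3.1442 ≈ 0.9946.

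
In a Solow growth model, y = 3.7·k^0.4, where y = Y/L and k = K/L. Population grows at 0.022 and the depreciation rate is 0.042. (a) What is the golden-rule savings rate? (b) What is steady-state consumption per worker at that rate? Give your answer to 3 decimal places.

n + δ = 0.022 + 0.042 = 0.064.
For Cobb-Douglas, s_gold equals capital's share: s_gold = 0.4.
Setting f'(k) = n+δ gives 0.4·3.7·k^(0.4−1) = 0.064, hence k_gold = (0.4·3.7/0.064)^(1/0.6) ≈ 187.7023.
y_gold = 3.7·187.7023^0.4 ≈ 30.0324; c_gold = (1−0.4)·y_gold ≈ 18.0194.

(a) s_gold = 0.400; (b) c_gold ≈ 18.019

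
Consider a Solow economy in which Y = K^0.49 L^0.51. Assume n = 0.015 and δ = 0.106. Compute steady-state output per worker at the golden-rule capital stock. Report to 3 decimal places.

n + δ = 0.015 + 0.106 = 0.121.
At the golden rule the marginal product of capital equals n+δ: 0.49·k^(0.49−1) = 0.121. Solving, k_gold = (0.49/0.121)^(1/0.51) ≈ 15.5239.
Output: y_gold = k_gold^0.49 = 15.5239^0.49 ≈ 3.8335.

y_gold ≈ 3.833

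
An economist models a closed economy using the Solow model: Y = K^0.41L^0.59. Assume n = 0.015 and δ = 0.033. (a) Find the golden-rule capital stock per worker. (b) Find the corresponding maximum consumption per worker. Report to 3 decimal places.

(a) k_gold ≈ 37.922; (b) c_gold ≈ 2.619

The effective depreciation rate is n + δ = 0.015 + 0.033 = 0.048.
At the golden rule the marginal product of capital equals n+δ: 0.41·k^(0.41−1) = 0.048. Solving, k_gold = (0.41/0.048)^(1/0.59) ≈ 37.9215.
y_gold = 37.9215^0.41 ≈ 4.4396; c_gold = y_gold − 0.048·k_gold ≈ 2.6194.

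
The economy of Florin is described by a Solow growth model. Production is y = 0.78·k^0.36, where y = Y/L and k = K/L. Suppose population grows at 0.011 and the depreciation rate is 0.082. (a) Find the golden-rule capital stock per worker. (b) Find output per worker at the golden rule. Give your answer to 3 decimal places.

n + δ = 0.011 + 0.082 = 0.093.
Golden rule sets MPK = n+δ: 0.36·0.78·k^(0.36−1) = 0.093, so k_gold = (0.36·0.78/0.093)^(1/0.64) ≈ 5.6217.
y_gold = 0.78·5.6217^0.36 ≈ 1.4523.

(a) k_gold ≈ 5.622; (b) y_gold ≈ 1.452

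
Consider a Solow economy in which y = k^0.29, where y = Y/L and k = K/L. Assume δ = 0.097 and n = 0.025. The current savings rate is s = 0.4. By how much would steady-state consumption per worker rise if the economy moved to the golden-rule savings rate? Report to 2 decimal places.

Δc ≈ 0.04

n + δ = 0.025 + 0.097 = 0.122.
Current steady state (s = 0.4): k* = (0.4/0.122)^(1/0.71) ≈ 5.3252, y* = 5.3252^0.29 ≈ 1.6242, c* = (1−0.4)·1.6242 ≈ 0.9745.
Maximizing c = f(k) − (n+δ)·k gives f'(k) = n+δ, i.e. 0.29·k^(0.29−1) = 0.122, so k_gold = (0.29/0.122)^(1/0.71) ≈ 3.3856.
y_gold = 3.3856^0.29 ≈ 1.4243, c_gold = y_gold − 0.122·k_gold ≈ 1.0112.
Gain: Δc = 1.0112 − 0.9745 ≈ 0.0367.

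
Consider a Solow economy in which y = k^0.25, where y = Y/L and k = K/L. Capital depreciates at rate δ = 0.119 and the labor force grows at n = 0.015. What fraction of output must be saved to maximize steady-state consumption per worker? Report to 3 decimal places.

s_gold = 0.250

n + δ = 0.015 + 0.119 = 0.134.
At the golden rule MPK = n+δ, and in any Cobb-Douglas steady state s = (n+δ)·k/y = MPK·k/y = capital's share 0.25.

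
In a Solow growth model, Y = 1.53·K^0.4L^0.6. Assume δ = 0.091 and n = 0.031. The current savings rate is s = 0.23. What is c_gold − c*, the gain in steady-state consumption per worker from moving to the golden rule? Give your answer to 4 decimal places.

Break-even investment rate: n + δ = 0.031 + 0.091 = 0.122.
Current steady state (s = 0.23): k* = (0.23·1.53/0.122)^(1/0.6) ≈ 5.8447, y* = 1.53·5.8447^0.4 ≈ 3.1003, c* = (1−0.23)·3.1003 ≈ 2.3872.
Setting f'(k) = n+δ gives 0.4·1.53·k^(0.4−1) = 0.122, hence k_gold = (0.4·1.53/0.122)^(1/0.6) ≈ 14.7001.
y_gold = 1.53·14.7001^0.4 ≈ 4.4835, c_gold = y_gold − 0.122·k_gold ≈ 2.6901.
Gain: Δc = 2.6901 − 2.3872 ≈ 0.3029.

Δc ≈ 0.3029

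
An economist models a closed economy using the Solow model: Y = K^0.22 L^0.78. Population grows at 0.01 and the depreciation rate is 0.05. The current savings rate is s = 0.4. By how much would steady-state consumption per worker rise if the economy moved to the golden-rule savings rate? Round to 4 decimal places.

Capital per worker breaks even when investment replaces (n + δ)·k; here n + δ = 0.06.
Current steady state (s = 0.4): k* = (0.4/0.06)^(1/0.78) ≈ 11.3840, y* = 11.3840^0.22 ≈ 1.7076, c* = (1−0.4)·1.7076 ≈ 1.0246.
At the golden rule the marginal product of capital equals n+δ: 0.22·k^(0.22−1) = 0.06. Solving, k_gold = (0.22/0.06)^(1/0.78) ≈ 5.2896.
y_gold = 5.2896^0.22 ≈ 1.4426, c_gold = y_gold − 0.06·k_gold ≈ 1.1252.
Gain: Δc = 1.1252 − 1.0246 ≈ 0.1007.

Δc ≈ 0.1007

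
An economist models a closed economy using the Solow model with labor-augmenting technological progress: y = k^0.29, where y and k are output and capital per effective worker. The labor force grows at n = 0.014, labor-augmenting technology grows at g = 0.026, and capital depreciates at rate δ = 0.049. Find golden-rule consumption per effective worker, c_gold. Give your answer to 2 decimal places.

The effective depreciation rate is n + g + δ = 0.014 + 0.026 + 0.049 = 0.089.
Setting f'(k) = n+g+δ gives 0.29·k^(0.29−1) = 0.089, hence k_gold = (0.29/0.089)^(1/0.71) ≈ 5.2789.
y_gold = 5.2789^0.29 ≈ 1.6201.
c_gold = y_gold − (n+g+δ)·k_gold = 1.6201 − 0.089·5.2789 ≈ 1.1503.

c_gold ≈ 1.15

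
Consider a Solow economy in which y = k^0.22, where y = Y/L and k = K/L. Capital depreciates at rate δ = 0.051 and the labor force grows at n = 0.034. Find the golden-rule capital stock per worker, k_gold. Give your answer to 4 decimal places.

n + δ = 0.034 + 0.051 = 0.085.
Setting f'(k) = n+δ gives 0.22·k^(0.22−1) = 0.085, hence k_gold = (0.22/0.085)^(1/0.78) ≈ 3.3845.

k_gold ≈ 3.3845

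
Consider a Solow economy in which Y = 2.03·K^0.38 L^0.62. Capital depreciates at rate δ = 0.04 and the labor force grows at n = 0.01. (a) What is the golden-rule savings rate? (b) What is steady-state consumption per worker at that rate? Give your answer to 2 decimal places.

The effective depreciation rate is n + δ = 0.01 + 0.04 = 0.05.
For Cobb-Douglas, s_gold equals capital's share: s_gold = 0.38.
Setting f'(k) = n+δ gives 0.38·2.03·k^(0.38−1) = 0.05, hence k_gold = (0.38·2.03/0.05)^(1/0.62) ≈ 82.5332.
y_gold = 2.03·82.5332^0.38 ≈ 10.8596; c_gold = (1−0.38)·y_gold ≈ 6.7330.

(a) s_gold = 0.38; (b) c_gold ≈ 6.73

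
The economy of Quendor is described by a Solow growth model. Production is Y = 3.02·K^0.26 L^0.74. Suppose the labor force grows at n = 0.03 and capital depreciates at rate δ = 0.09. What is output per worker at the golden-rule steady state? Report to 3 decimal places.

n + δ = 0.03 + 0.09 = 0.12.
Setting f'(k) = n+δ gives 0.26·3.02·k^(0.26−1) = 0.12, hence k_gold = (0.26·3.02/0.12)^(1/0.74) ≈ 12.6599.
Output: y_gold = 3.02·k_gold^0.26 = 3.02·12.6599^0.26 ≈ 5.8430.

y_gold ≈ 5.843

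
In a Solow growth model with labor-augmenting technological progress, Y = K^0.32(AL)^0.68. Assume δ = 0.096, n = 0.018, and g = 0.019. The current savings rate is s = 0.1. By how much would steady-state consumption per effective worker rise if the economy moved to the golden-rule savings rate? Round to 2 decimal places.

n + g + δ = 0.018 + 0.019 + 0.096 = 0.133.
Current steady state (s = 0.1): k* = (0.1/0.133)^(1/0.68) ≈ 0.6575, y* = 0.6575^0.32 ≈ 0.8744, c* = (1−0.1)·0.8744 ≈ 0.7870.
Golden rule sets MPK = n+g+δ: 0.32·k^(0.32−1) = 0.133, so k_gold = (0.32/0.133)^(1/0.68) ≈ 3.6369.
y_gold = 3.6369^0.32 ≈ 1.5116, c_gold = y_gold − 0.133·k_gold ≈ 1.0279.
Gain: Δc = 1.0279 − 0.7870 ≈ 0.2409.

Δc ≈ 0.24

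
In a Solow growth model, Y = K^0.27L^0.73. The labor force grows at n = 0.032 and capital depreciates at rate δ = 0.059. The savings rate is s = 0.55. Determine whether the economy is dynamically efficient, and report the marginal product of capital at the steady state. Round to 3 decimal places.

Break-even investment rate: n + δ = 0.032 + 0.059 = 0.091.
Steady-state k*: s·k^0.27 = 0.091·k gives k* = (0.55/0.091)^(1/0.73) ≈ 11.7572.
MPK = 0.27·11.7572^(-0.73) ≈ 0.0447.
MPK < n+δ = 0.091, so the economy is dynamically inefficient (over-saving).

dynamically inefficient; MPK ≈ 0.045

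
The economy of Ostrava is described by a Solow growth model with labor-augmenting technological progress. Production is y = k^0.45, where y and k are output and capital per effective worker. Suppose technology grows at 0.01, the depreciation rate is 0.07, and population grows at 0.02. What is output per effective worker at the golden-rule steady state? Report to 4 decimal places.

y_gold ≈ 3.4233

Break-even investment rate: n + g + δ = 0.02 + 0.01 + 0.07 = 0.1.
At the golden rule the marginal product of capital equals n+g+δ: 0.45·k^(0.45−1) = 0.1. Solving, k_gold = (0.45/0.1)^(1/0.55) ≈ 15.4049.
Output: y_gold = k_gold^0.45 = 15.4049^0.45 ≈ 3.4233.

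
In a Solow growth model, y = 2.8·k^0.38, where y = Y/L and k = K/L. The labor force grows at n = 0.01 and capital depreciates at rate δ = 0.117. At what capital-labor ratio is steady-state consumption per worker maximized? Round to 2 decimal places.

The effective depreciation rate is n + δ = 0.01 + 0.117 = 0.127.
Setting f'(k) = n+δ gives 0.38·2.8·k^(0.38−1) = 0.127, hence k_gold = (0.38·2.8/0.127)^(1/0.62) ≈ 30.8271.

k_gold ≈ 30.83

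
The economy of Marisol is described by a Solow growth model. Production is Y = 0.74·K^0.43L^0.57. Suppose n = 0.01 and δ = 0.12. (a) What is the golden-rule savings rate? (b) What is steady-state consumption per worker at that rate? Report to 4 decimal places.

(a) s_gold = 0.4300; (b) c_gold ≈ 0.8287

The effective depreciation rate is n + δ = 0.01 + 0.12 = 0.13.
For Cobb-Douglas, s_gold equals capital's share: s_gold = 0.43.
Maximizing c = f(k) − (n+δ)·k gives f'(k) = n+δ, i.e. 0.43·0.74·k^(0.43−1) = 0.13, so k_gold = (0.43·0.74/0.13)^(1/0.57) ≈ 4.8087.
y_gold = 0.74·4.8087^0.43 ≈ 1.4538; c_gold = (1−0.43)·y_gold ≈ 0.8287.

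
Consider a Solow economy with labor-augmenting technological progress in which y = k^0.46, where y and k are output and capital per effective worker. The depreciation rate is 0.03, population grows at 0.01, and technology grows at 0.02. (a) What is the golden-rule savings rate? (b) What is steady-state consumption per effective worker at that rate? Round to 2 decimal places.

(a) s_gold = 0.46; (b) c_gold ≈ 3.06

Capital per effective worker breaks even when investment replaces (n + g + δ)·k; here n + g + δ = 0.06.
For Cobb-Douglas, s_gold equals capital's share: s_gold = 0.46.
At the golden rule the marginal product of capital equals n+g+δ: 0.46·k^(0.46−1) = 0.06. Solving, k_gold = (0.46/0.06)^(1/0.54) ≈ 43.4671.
y_gold = 43.4671^0.46 ≈ 5.6696; c_gold = (1−0.46)·y_gold ≈ 3.0616.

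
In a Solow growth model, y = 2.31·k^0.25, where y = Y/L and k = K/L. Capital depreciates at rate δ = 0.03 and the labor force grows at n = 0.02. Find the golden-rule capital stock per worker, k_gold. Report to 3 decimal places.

k_gold ≈ 26.108

n + δ = 0.02 + 0.03 = 0.05.
At the golden rule the marginal product of capital equals n+δ: 0.25·2.31·k^(0.25−1) = 0.05. Solving, k_gold = (0.25·2.31/0.05)^(1/0.75) ≈ 26.1081.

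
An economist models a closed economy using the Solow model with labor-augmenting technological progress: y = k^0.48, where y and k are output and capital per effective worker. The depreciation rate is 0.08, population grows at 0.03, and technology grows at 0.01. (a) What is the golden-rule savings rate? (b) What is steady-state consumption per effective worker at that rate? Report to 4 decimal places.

(a) s_gold = 0.4800; (b) c_gold ≈ 1.8696

Capital per effective worker breaks even when investment replaces (n + g + δ)·k; here n + g + δ = 0.12.
For Cobb-Douglas, s_gold equals capital's share: s_gold = 0.48.
Golden rule sets MPK = n+g+δ: 0.48·k^(0.48−1) = 0.12, so k_gold = (0.48/0.12)^(1/0.52) ≈ 14.3816.
y_gold = 14.3816^0.48 ≈ 3.5954; c_gold = (1−0.48)·y_gold ≈ 1.8696.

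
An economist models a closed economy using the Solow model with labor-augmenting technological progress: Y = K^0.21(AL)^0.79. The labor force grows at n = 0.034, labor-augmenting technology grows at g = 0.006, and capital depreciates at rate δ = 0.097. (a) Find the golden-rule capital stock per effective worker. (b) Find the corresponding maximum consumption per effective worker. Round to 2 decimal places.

The effective depreciation rate is n + g + δ = 0.034 + 0.006 + 0.097 = 0.137.
Maximizing c = f(k) − (n+g+δ)·k gives f'(k) = n+g+δ, i.e. 0.21·k^(0.21−1) = 0.137, so k_gold = (0.21/0.137)^(1/0.79) ≈ 1.7172.
y_gold = 1.7172^0.21 ≈ 1.1202; c_gold = y_gold − 0.137·k_gold ≈ 0.8850.

(a) k_gold ≈ 1.72; (b) c_gold ≈ 0.88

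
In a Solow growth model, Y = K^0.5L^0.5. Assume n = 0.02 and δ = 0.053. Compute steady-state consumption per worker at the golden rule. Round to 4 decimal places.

The effective depreciation rate is n + δ = 0.02 + 0.053 = 0.073.
At the golden rule the marginal product of capital equals n+δ: 0.5·k^(0.5−1) = 0.073. Solving, k_gold = (0.5/0.073)^(1/0.5) ≈ 46.9131.
y_gold = 46.9131^0.5 ≈ 6.8493.
c_gold = y_gold − (n+δ)·k_gold = 6.8493 − 0.073·46.9131 ≈ 3.4247.

c_gold ≈ 3.4247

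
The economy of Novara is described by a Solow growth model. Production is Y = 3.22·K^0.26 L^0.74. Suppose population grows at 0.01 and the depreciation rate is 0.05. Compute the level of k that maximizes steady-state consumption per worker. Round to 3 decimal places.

Break-even investment rate: n + δ = 0.01 + 0.05 = 0.06.
Maximizing c = f(k) − (n+δ)·k gives f'(k) = n+δ, i.e. 0.26·3.22·k^(0.26−1) = 0.06, so k_gold = (0.26·3.22/0.06)^(1/0.74) ≈ 35.2259.

k_gold ≈ 35.226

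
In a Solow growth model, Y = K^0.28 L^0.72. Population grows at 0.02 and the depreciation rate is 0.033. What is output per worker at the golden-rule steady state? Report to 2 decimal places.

Break-even investment rate: n + δ = 0.02 + 0.033 = 0.053.
At the golden rule the marginal product of capital equals n+δ: 0.28·k^(0.28−1) = 0.053. Solving, k_gold = (0.28/0.053)^(1/0.72) ≈ 10.0926.
Output: y_gold = k_gold^0.28 = 10.0926^0.28 ≈ 1.9104.

y_gold ≈ 1.91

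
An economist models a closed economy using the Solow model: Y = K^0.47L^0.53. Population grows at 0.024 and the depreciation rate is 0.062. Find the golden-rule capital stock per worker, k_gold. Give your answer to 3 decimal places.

Capital per worker breaks even when investment replaces (n + δ)·k; here n + δ = 0.086.
Maximizing c = f(k) − (n+δ)·k gives f'(k) = n+δ, i.e. 0.47·k^(0.47−1) = 0.086, so k_gold = (0.47/0.086)^(1/0.53) ≈ 24.6432.

k_gold ≈ 24.643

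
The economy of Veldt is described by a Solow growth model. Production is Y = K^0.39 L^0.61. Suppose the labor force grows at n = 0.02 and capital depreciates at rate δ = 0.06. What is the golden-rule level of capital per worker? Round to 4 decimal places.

k_gold ≈ 13.4223

The effective depreciation rate is n + δ = 0.02 + 0.06 = 0.08.
At the golden rule the marginal product of capital equals n+δ: 0.39·k^(0.39−1) = 0.08. Solving, k_gold = (0.39/0.08)^(1/0.61) ≈ 13.4223.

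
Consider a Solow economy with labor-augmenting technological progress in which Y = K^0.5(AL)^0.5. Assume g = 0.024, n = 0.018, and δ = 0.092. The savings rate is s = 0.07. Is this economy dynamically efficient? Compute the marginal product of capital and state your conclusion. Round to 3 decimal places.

dynamically efficient; MPK ≈ 0.957

Break-even investment rate: n + g + δ = 0.018 + 0.024 + 0.092 = 0.134.
Steady-state k*: s·k^0.5 = 0.134·k gives k* = (0.07/0.134)^(1/0.5) ≈ 0.2729.
MPK = 0.5·0.2729^(-0.5) ≈ 0.9571.
MPK > n+g+δ = 0.134, so the economy is dynamically efficient (under-saving).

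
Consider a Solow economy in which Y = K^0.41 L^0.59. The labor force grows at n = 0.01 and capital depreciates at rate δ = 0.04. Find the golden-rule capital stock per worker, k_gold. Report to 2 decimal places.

k_gold ≈ 35.39

n + δ = 0.01 + 0.04 = 0.05.
At the golden rule the marginal product of capital equals n+δ: 0.41·k^(0.41−1) = 0.05. Solving, k_gold = (0.41/0.05)^(1/0.59) ≈ 35.3865.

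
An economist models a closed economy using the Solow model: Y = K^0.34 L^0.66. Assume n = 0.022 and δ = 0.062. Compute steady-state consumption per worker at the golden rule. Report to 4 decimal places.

The effective depreciation rate is n + δ = 0.022 + 0.062 = 0.084.
At the golden rule the marginal product of capital equals n+δ: 0.34·k^(0.34−1) = 0.084. Solving, k_gold = (0.34/0.084)^(1/0.66) ≈ 8.3176.
y_gold = 8.3176^0.34 ≈ 2.0549.
c_gold = y_gold − (n+δ)·k_gold = 2.0549 − 0.084·8.3176 ≈ 1.3563.

c_gold ≈ 1.3563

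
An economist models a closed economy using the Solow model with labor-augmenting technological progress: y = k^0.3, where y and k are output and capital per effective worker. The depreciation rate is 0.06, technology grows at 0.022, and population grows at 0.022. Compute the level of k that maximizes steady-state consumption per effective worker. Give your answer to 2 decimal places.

k_gold ≈ 4.54

The effective depreciation rate is n + g + δ = 0.022 + 0.022 + 0.06 = 0.104.
Maximizing c = f(k) − (n+g+δ)·k gives f'(k) = n+g+δ, i.e. 0.3·k^(0.3−1) = 0.104, so k_gold = (0.3/0.104)^(1/0.7) ≈ 4.5422.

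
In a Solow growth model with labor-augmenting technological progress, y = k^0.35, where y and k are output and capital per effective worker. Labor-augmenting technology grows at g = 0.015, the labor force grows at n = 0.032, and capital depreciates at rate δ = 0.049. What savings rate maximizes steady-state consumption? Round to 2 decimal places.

s_gold = 0.35

Capital per effective worker breaks even when investment replaces (n + g + δ)·k; here n + g + δ = 0.096.
At the golden rule MPK = n+g+δ, and in any Cobb-Douglas steady state s = (n+g+δ)·k/y = MPK·k/y = capital's share 0.35.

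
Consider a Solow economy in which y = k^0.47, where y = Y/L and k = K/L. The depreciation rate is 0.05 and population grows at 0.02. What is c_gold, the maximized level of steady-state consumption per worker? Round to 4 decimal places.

c_gold ≈ 2.8685

n + δ = 0.02 + 0.05 = 0.07.
Maximizing c = f(k) − (n+δ)·k gives f'(k) = n+δ, i.e. 0.47·k^(0.47−1) = 0.07, so k_gold = (0.47/0.07)^(1/0.53) ≈ 36.3393.
y_gold = 36.3393^0.47 ≈ 5.4122.
c_gold = y_gold − (n+δ)·k_gold = 5.4122 − 0.07·36.3393 ≈ 2.8685.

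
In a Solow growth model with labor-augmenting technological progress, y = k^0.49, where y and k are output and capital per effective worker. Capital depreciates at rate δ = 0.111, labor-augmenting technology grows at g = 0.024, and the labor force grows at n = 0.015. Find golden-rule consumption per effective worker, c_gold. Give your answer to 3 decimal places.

Break-even investment rate: n + g + δ = 0.015 + 0.024 + 0.111 = 0.15.
Golden rule sets MPK = n+g+δ: 0.49·k^(0.49−1) = 0.15, so k_gold = (0.49/0.15)^(1/0.51) ≈ 10.1871.
y_gold = 10.1871^0.49 ≈ 3.1185.
c_gold = y_gold − (n+g+δ)·k_gold = 3.1185 − 0.15·10.1871 ≈ 1.5904.

c_gold ≈ 1.590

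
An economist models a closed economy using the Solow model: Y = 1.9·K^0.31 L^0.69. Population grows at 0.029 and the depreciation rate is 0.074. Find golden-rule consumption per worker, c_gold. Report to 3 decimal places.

The effective depreciation rate is n + δ = 0.029 + 0.074 = 0.103.
Maximizing c = f(k) − (n+δ)·k gives f'(k) = n+δ, i.e. 0.31·1.9·k^(0.31−1) = 0.103, so k_gold = (0.31·1.9/0.103)^(1/0.69) ≈ 12.5171.
y_gold = 1.9·12.5171^0.31 ≈ 4.1589.
c_gold = y_gold − (n+δ)·k_gold = 4.1589 − 0.103·12.5171 ≈ 2.8697.

c_gold ≈ 2.870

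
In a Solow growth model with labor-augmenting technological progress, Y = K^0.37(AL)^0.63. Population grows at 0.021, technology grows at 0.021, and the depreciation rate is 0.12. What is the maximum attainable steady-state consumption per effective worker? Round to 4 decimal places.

Capital per effective worker breaks even when investment replaces (n + g + δ)·k; here n + g + δ = 0.162.
Golden rule sets MPK = n+g+δ: 0.37·k^(0.37−1) = 0.162, so k_gold = (0.37/0.162)^(1/0.63) ≈ 3.7097.
y_gold = 3.7097^0.37 ≈ 1.6243.
c_gold = y_gold − (n+g+δ)·k_gold = 1.6243 − 0.162·3.7097 ≈ 1.0233.

c_gold ≈ 1.0233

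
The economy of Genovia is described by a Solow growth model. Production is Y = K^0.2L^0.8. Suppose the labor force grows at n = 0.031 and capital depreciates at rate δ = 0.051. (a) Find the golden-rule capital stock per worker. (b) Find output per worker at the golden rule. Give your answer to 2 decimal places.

(a) k_gold ≈ 3.05; (b) y_gold ≈ 1.25

Capital per worker breaks even when investment replaces (n + δ)·k; here n + δ = 0.082.
Maximizing c = f(k) − (n+δ)·k gives f'(k) = n+δ, i.e. 0.2·k^(0.2−1) = 0.082, so k_gold = (0.2/0.082)^(1/0.8) ≈ 3.0480.
y_gold = 3.0480^0.2 ≈ 1.2497.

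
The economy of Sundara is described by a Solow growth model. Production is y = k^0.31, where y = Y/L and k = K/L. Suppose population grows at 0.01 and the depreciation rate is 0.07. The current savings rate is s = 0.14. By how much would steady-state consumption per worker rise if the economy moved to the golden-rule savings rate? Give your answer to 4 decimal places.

Δc ≈ 0.1622

The effective depreciation rate is n + δ = 0.01 + 0.07 = 0.08.
Current steady state (s = 0.14): k* = (0.14/0.08)^(1/0.69) ≈ 2.2502, y* = 2.2502^0.31 ≈ 1.2859, c* = (1−0.14)·1.2859 ≈ 1.1058.
Golden rule sets MPK = n+δ: 0.31·k^(0.31−1) = 0.08, so k_gold = (0.31/0.08)^(1/0.69) ≈ 7.1214.
y_gold = 7.1214^0.31 ≈ 1.8378, c_gold = y_gold − 0.08·k_gold ≈ 1.2681.
Gain: Δc = 1.2681 − 1.1058 ≈ 0.1622.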